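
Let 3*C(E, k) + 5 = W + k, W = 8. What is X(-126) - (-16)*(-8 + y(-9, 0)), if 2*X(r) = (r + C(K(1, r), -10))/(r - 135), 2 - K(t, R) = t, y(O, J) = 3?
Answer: -124895/1566 ≈ -79.754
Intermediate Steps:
K(t, R) = 2 - t
C(E, k) = 1 + k/3 (C(E, k) = -5/3 + (8 + k)/3 = -5/3 + (8/3 + k/3) = 1 + k/3)
X(r) = (-7/3 + r)/(2*(-135 + r)) (X(r) = ((r + (1 + (⅓)*(-10)))/(r - 135))/2 = ((r + (1 - 10/3))/(-135 + r))/2 = ((r - 7/3)/(-135 + r))/2 = ((-7/3 + r)/(-135 + r))/2 = (-7/3 + r)/(2*(-135 + r)))
X(-126) - (-16)*(-8 + y(-9, 0)) = (-7 + 3*(-126))/(6*(-135 - 126)) - (-16)*(-8 + 3) = (⅙)*(-7 - 378)/(-261) - (-16)*(-5) = (⅙)*(-1/261)*(-385) - 1*80 = 385/1566 - 80 = -124895/1566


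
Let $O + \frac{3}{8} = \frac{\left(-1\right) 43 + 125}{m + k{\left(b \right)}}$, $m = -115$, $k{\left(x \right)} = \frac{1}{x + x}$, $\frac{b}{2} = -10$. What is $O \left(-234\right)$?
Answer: $\frac{4685031}{18404} \approx 254.57$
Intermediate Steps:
$b = -20$ ($b = 2 \left(-10\right) = -20$)
$k{\left(x \right)} = \frac{1}{2 x}$
$O = - \frac{40043}{36808}$ ($O = - \frac{3}{8} + \frac{\left(-1\right) 43 + 125}{-115 + \frac{1}{2 \left(-20\right)}} = - \frac{3}{8} + \frac{-43 + 125}{-115 + \frac{1}{2} \left(- \frac{1}{20}\right)} = - \frac{3}{8} + \frac{82}{-115 - \frac{1}{40}} = - \frac{3}{8} + \frac{82}{- \frac{4601}{40}} = - \frac{3}{8} + 82 \left(- \frac{40}{4601}\right) = - \frac{3}{8} - \frac{3280}{4601} = - \frac{40043}{36808} \approx -1.0879$)
$O \left(-234\right) = \left(- \frac{40043}{36808}\right) \left(-234\right) = \frac{4685031}{18404}$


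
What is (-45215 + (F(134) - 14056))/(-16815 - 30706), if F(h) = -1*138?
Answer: 59409/47521 ≈ 1.2502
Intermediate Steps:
F(h) = -138
(-45215 + (F(134) - 14056))/(-16815 - 30706) = (-45215 + (-138 - 14056))/(-16815 - 30706) = (-45215 - 14194)/(-47521) = -59409*(-1/47521) = 59409/47521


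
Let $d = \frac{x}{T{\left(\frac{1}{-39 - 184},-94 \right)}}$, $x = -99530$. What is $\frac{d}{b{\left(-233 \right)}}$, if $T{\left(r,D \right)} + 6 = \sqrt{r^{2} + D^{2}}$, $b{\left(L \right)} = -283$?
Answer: $\frac{29697164220}{123845101883} + \frac{22195190 \sqrt{439405445}}{123845101883} \approx 3.9965$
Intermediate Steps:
$T{\left(r,D \right)} = -6 + \sqrt{D^{2} + r^{2}}$ ($T{\left(r,D \right)} = -6 + \sqrt{r^{2} + D^{2}} = -6 + \sqrt{D^{2} + r^{2}}$)
$d = - \frac{99530}{-6 + \frac{\sqrt{439405445}}{223}}$ ($d = - \frac{99530}{-6 + \sqrt{\left(-94\right)^{2} + \left(\frac{1}{-39 - 184}\right)^{2}}} = - \frac{99530}{-6 + \sqrt{8836 + \left(\frac{1}{-223}\right)^{2}}} = - \frac{99530}{-6 + \sqrt{8836 + \left(- \frac{1}{223}\right)^{2}}} = - \frac{99530}{-6 + \sqrt{8836 + \frac{1}{49729}}} = - \frac{99530}{-6 + \sqrt{\frac{439405445}{49729}}} = - \frac{99530}{-6 + \frac{\sqrt{439405445}}{223}} \approx -1131.0$)
$\frac{d}{b{\left(-233 \right)}} = \frac{- \frac{29697164220}{437615201} - \frac{22195190 \sqrt{439405445}}{437615201}}{-283} = \left(- \frac{29697164220}{437615201} - \frac{22195190 \sqrt{439405445}}{437615201}\right) \left(- \frac{1}{283}\right) = \frac{29697164220}{123845101883} + \frac{22195190 \sqrt{439405445}}{123845101883}$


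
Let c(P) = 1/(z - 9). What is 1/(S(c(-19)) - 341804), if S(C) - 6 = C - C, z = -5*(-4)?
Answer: -1/341798 ≈ -2.9257e-6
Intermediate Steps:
z = 20
c(P) = 1/11 (c(P) = 1/(20 - 9) = 1/11)
S(C) = 6 (S(C) = 6 + (C - C) = 6 + 0 = 6)
1/(S(c(-19)) - 341804) = 1/(6 - 341804) = 1/(-341798) = -1/341798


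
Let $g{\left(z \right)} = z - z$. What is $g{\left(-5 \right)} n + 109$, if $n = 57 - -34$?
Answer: $109$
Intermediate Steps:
$g{\left(z \right)} = 0$
$n = 91$ ($n = 57 + 34 = 91$)
$g{\left(-5 \right)} n + 109 = 0 \cdot 91 + 109 = 0 + 109 = 109$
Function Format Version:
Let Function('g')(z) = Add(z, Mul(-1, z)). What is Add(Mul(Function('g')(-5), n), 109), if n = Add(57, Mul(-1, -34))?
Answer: 109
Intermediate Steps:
Function('g')(z) = 0
n = 91 (n = Add(57, 34) = 91)
Add(Mul(Function('g')(-5), n), 109) = Add(Mul(0, 91), 109) = Add(0, 109) = 109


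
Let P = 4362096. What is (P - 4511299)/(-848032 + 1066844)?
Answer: -149203/218812 ≈ -0.68188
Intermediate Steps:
(P - 4511299)/(-848032 + 1066844) = (4362096 - 4511299)/(-848032 + 1066844) = -149203/218812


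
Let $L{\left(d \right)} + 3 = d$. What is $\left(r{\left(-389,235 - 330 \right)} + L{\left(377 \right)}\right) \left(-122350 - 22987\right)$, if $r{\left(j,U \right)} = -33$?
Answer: $-49559917$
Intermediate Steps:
$L{\left(d \right)} = -3 + d$
$\left(r{\left(-389,235 - 330 \right)} + L{\left(377 \right)}\right) \left(-122350 - 22987\right) = \left(-33 + \left(-3 + 377\right)\right) \left(-122350 - 22987\right) = \left(-33 + 374\right) \left(-145337\right) = 341 \left(-145337\right) = -49559917$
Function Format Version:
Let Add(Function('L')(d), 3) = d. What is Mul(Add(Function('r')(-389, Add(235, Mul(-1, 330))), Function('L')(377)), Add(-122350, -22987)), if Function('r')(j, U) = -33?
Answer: -49559917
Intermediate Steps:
Function('L')(d) = Add(-3, d)
Mul(Add(Function('r')(-389, Add(235, Mul(-1, 330))), Function('L')(377)), Add(-122350, -22987)) = Mul(Add(-33, Add(-3, 377)), Add(-122350, -22987)) = Mul(Add(-33, 374), -145337) = Mul(341, -145337) = -49559917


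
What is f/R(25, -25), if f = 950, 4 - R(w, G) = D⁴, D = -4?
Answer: -475/126 ≈ -3.7698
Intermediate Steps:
R(w, G) = -252 (R(w, G) = 4 - 1*(-4)⁴ = 4 - 1*256 = 4 - 256 = -252)
f/R(25, -25) = 950/(-252) = 950*(-1/252) = -475/126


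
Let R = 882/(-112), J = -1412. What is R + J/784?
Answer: -3793/392 ≈ -9.6760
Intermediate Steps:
R = -63/8 (R = 882*(-1/112) = -63/8 ≈ -7.8750)
R + J/784 = -63/8 - 1412/784 = -63/8 + (1/784)*(-1412) = -63/8 - 353/196 = -3793/392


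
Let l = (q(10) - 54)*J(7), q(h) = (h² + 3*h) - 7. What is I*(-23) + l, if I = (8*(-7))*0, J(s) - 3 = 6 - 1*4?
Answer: 345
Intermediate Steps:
J(s) = 5 (J(s) = 3 + (6 - 1*4) = 3 + (6 - 4) = 3 + 2 = 5)
I = 0 (I = -56*0 = 0)
q(h) = -7 + h² + 3*h
l = 345 (l = ((-7 + 10² + 3*10) - 54)*5 = ((-7 + 100 + 30) - 54)*5 = (123 - 54)*5 = 69*5 = 345)
I*(-23) + l = 0*(-23) + 345 = 0 + 345 = 345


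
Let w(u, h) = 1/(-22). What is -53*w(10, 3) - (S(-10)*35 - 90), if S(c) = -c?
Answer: -5667/22 ≈ -257.59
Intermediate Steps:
w(u, h) = -1/22
-53*w(10, 3) - (S(-10)*35 - 90) = -53*(-1/22) - (-1*(-10)*35 - 90) = 53/22 - (10*35 - 90) = 53/22 - (350 - 90) = 53/22 - 1*260 = 53/22 - 260 = -5667/22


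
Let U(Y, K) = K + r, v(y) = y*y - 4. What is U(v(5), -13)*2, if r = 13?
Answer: 0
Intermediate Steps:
v(y) = -4 + y² (v(y) = y² - 4 = -4 + y²)
U(Y, K) = 13 + K (U(Y, K) = K + 13 = 13 + K)
U(v(5), -13)*2 = (13 - 13)*2 = 0*2 = 0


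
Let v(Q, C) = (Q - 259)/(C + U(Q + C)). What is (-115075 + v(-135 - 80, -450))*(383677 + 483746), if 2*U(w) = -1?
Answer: -89935827937221/901 ≈ -9.9818e+10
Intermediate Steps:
U(w) = -½ (U(w) = (½)*(-1) = -½)
v(Q, C) = (-259 + Q)/(-½ + C) (v(Q, C) = (Q - 259)/(C - ½) = (-259 + Q)/(-½ + C))
(-115075 + v(-135 - 80, -450))*(383677 + 483746) = (-115075 + 2*(-259 + (-135 - 80))/(-1 + 2*(-450)))*(383677 + 483746) = (-115075 + 2*(-259 - 215)/(-1 - 900))*867423 = (-115075 + 2*(-474)/(-901))*867423 = (-115075 + 2*(-1/901)*(-474))*867423 = (-115075 + 948/901)*867423 = -103681627/901*867423 = -89935827937221/901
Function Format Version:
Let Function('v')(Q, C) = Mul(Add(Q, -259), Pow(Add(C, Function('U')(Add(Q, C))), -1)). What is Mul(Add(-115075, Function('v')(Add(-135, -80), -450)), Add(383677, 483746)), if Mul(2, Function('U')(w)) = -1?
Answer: Rational(-89935827937221, 901) ≈ -9.9818e+10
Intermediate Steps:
Function('U')(w) = Rational(-1, 2) (Function('U')(w) = Mul(Rational(1, 2), -1) = Rational(-1, 2))
Function('v')(Q, C) = Mul(Pow(Add(Rational(-1, 2), C), -1), Add(-259, Q)) (Function('v')(Q, C) = Mul(Add(Q, -259), Pow(Add(C, Rational(-1, 2)), -1)) = Mul(Add(-259, Q), Pow(Add(Rational(-1, 2), C), -1)) = Mul(Pow(Add(Rational(-1, 2), C), -1), Add(-259, Q)))
Mul(Add(-115075, Function('v')(Add(-135, -80), -450)), Add(383677, 483746)) = Mul(Add(-115075, Mul(2, Pow(Add(-1, Mul(2, -450)), -1), Add(-259, Add(-135, -80)))), Add(383677, 483746)) = Mul(Add(-115075, Mul(2, Pow(Add(-1, -900), -1), Add(-259, -215))), 867423) = Mul(Add(-115075, Mul(2, Pow(-901, -1), -474)), 867423) = Mul(Add(-115075, Mul(2, Rational(-1, 901), -474)), 867423) = Mul(Add(-115075, Rational(948, 901)), 867423) = Mul(Rational(-103681627, 901), 867423) = Rational(-89935827937221, 901)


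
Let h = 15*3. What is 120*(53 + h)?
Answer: 11760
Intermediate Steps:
h = 45
120*(53 + h) = 120*(53 + 45) = 120*98 = 11760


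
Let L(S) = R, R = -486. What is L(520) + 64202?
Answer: 63716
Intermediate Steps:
L(S) = -486
L(520) + 64202 = -486 + 64202 = 63716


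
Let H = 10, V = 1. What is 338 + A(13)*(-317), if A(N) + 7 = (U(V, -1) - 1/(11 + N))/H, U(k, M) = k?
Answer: 606389/240 ≈ 2526.6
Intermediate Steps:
A(N) = -69/10 - 1/(10*(11 + N)) (A(N) = -7 + (1 - 1/(11 + N))/10 = -7 + (1 - 1/(11 + N))*(1/10) = -7 + (1/10 - 1/(10*(11 + N))) = -69/10 - 1/(10*(11 + N)))
338 + A(13)*(-317) = 338 + ((-760 - 69*13)/(10*(11 + 13)))*(-317) = 338 + ((1/10)*(-760 - 897)/24)*(-317) = 338 + ((1/10)*(1/24)*(-1657))*(-317) = 338 - 1657/240*(-317) = 338 + 525269/240 = 606389/240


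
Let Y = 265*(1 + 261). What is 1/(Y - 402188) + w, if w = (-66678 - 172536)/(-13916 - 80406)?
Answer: 39800138945/15693200038 ≈ 2.5361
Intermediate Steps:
Y = 69430 (Y = 265*262 = 69430)
w = 119607/47161 (w = -239214/(-94322) = -239214*(-1/94322) = 119607/47161 ≈ 2.5361)
1/(Y - 402188) + w = 1/(69430 - 402188) + 119607/47161 = 1/(-332758) + 119607/47161 = -1/332758 + 119607/47161 = 39800138945/15693200038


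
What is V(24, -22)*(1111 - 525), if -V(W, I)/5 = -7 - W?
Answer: 90830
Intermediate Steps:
V(W, I) = 35 + 5*W (V(W, I) = -5*(-7 - W) = 35 + 5*W)
V(24, -22)*(1111 - 525) = (35 + 5*24)*(1111 - 525) = (35 + 120)*586 = 155*586 = 90830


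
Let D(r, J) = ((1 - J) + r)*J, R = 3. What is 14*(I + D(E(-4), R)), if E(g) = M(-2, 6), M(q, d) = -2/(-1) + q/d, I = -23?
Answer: -336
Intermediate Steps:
M(q, d) = 2 + q/d (M(q, d) = -2*(-1) + q/d = 2 + q/d)
E(g) = 5/3 (E(g) = 2 - 2/6 = 2 - 2*⅙ = 2 - ⅓ = 5/3)
D(r, J) = J*(1 + r - J) (D(r, J) = (1 + r - J)*J = J*(1 + r - J))
14*(I + D(E(-4), R)) = 14*(-23 + 3*(1 + 5/3 - 1*3)) = 14*(-23 + 3*(1 + 5/3 - 3)) = 14*(-23 + 3*(-⅓)) = 14*(-23 - 1) = 14*(-24) = -336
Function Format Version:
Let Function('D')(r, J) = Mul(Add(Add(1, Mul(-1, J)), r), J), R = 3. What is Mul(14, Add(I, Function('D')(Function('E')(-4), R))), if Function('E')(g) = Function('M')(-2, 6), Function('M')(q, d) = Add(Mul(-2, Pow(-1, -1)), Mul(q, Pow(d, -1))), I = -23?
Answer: -336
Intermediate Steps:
Function('M')(q, d) = Add(2, Mul(q, Pow(d, -1))) (Function('M')(q, d) = Add(Mul(-2, -1), Mul(q, Pow(d, -1))) = Add(2, Mul(q, Pow(d, -1))))
Function('E')(g) = Rational(5, 3) (Function('E')(g) = Add(2, Mul(-2, Pow(6, -1))) = Add(2, Mul(-2, Rational(1, 6))) = Add(2, Rational(-1, 3)) = Rational(5, 3))
Function('D')(r, J) = Mul(J, Add(1, r, Mul(-1, J))) (Function('D')(r, J) = Mul(Add(1, r, Mul(-1, J)), J) = Mul(J, Add(1, r, Mul(-1, J))))
Mul(14, Add(I, Function('D')(Function('E')(-4), R))) = Mul(14, Add(-23, Mul(3, Add(1, Rational(5, 3), Mul(-1, 3))))) = Mul(14, Add(-23, Mul(3, Add(1, Rational(5, 3), -3)))) = Mul(14, Add(-23, Mul(3, Rational(-1, 3)))) = Mul(14, Add(-23, -1)) = Mul(14, -24) = -336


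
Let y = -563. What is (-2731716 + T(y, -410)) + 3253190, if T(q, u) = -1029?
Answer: 520445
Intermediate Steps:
(-2731716 + T(y, -410)) + 3253190 = (-2731716 - 1029) + 3253190 = -2732745 + 3253190 = 520445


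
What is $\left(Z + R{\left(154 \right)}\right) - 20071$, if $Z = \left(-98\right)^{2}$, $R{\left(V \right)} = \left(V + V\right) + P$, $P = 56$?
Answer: $-10103$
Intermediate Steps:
$R{\left(V \right)} = 56 + 2 V$ ($R{\left(V \right)} = \left(V + V\right) + 56 = 2 V + 56 = 56 + 2 V$)
$Z = 9604$
$\left(Z + R{\left(154 \right)}\right) - 20071 = \left(9604 + \left(56 + 2 \cdot 154\right)\right) - 20071 = \left(9604 + \left(56 + 308\right)\right) - 20071 = \left(9604 + 364\right) - 20071 = 9968 - 20071 = -10103$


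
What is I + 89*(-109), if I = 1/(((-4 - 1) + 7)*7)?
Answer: -135813/14 ≈ -9700.9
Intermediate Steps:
I = 1/14 (I = 1/((-5 + 7)*7) = 1/(2*7) = 1/14 ≈ 0.071429)
I + 89*(-109) = 1/14 + 89*(-109) = 1/14 - 9701 = -135813/14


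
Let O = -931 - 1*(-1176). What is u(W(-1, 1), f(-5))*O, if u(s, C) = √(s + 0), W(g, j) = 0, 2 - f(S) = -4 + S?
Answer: 0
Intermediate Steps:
f(S) = 6 - S (f(S) = 2 - (-4 + S) = 2 + (4 - S) = 6 - S)
u(s, C) = √s
O = 245 (O = -931 + 1176 = 245)
u(W(-1, 1), f(-5))*O = √0*245 = 0*245 = 0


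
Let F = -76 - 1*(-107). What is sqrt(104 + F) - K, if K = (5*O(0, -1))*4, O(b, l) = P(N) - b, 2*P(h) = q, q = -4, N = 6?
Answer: 40 + 3*sqrt(15) ≈ 51.619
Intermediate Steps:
P(h) = -2 (P(h) = (1/2)*(-4) = -2)
F = 31 (F = -76 + 107 = 31)
O(b, l) = -2 - b
K = -40 (K = (5*(-2 - 1*0))*4 = (5*(-2 + 0))*4 = (5*(-2))*4 = -10*4 = -40)
sqrt(104 + F) - K = sqrt(104 + 31) - 1*(-40) = sqrt(135) + 40 = 3*sqrt(15) + 40 = 40 + 3*sqrt(15)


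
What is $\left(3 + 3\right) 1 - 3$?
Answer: $3$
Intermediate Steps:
$\left(3 + 3\right) 1 - 3 = 6 \cdot 1 - 3 = 6 - 3 = 3$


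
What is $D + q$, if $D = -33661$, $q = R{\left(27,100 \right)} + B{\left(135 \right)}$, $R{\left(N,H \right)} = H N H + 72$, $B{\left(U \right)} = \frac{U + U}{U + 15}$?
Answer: $\frac{1182064}{5} \approx 2.3641 \cdot 10^{5}$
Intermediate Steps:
$B{\left(U \right)} = \frac{2 U}{15 + U}$
$R{\left(N,H \right)} = 72 + N H^{2}$ ($R{\left(N,H \right)} = N H^{2} + 72 = 72 + N H^{2}$)
$q = \frac{1350369}{5}$ ($q = \left(72 + 27 \cdot 100^{2}\right) + 2 \cdot 135 \frac{1}{15 + 135} = \left(72 + 27 \cdot 10000\right) + 2 \cdot 135 \cdot \frac{1}{150} = \left(72 + 270000\right) + 2 \cdot 135 \cdot \frac{1}{150} = 270072 + \frac{9}{5} = \frac{1350369}{5} \approx 2.7007 \cdot 10^{5}$)
$D + q = -33661 + \frac{1350369}{5} = \frac{1182064}{5}$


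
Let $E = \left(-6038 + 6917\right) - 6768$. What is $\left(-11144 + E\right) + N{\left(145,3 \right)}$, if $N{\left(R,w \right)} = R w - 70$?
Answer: $-16668$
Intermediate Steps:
$N{\left(R,w \right)} = -70 + R w$
$E = -5889$ ($E = 879 - 6768 = -5889$)
$\left(-11144 + E\right) + N{\left(145,3 \right)} = \left(-11144 - 5889\right) + \left(-70 + 145 \cdot 3\right) = -17033 + \left(-70 + 435\right) = -17033 + 365 = -16668$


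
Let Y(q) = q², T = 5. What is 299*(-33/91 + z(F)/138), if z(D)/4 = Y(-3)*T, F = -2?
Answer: 1971/7 ≈ 281.57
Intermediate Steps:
z(D) = 180 (z(D) = 4*((-3)²*5) = 4*(9*5) = 4*45 = 180)
299*(-33/91 + z(F)/138) = 299*(-33/91 + 180/138) = 299*(-33*1/91 + 180*(1/138)) = 299*(-33/91 + 30/23) = 299*(1971/2093) = 1971/7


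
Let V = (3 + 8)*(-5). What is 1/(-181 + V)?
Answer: -1/236 ≈ -0.0042373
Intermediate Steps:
V = -55 (V = 11*(-5) = -55)
1/(-181 + V) = 1/(-181 - 55) = 1/(-236) = -1/236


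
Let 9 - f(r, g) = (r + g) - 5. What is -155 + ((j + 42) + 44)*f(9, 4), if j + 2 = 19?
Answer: -52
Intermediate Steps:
f(r, g) = 14 - g - r (f(r, g) = 9 - ((r + g) - 5) = 9 - ((g + r) - 5) = 9 - (-5 + g + r) = 9 + (5 - g - r) = 14 - g - r)
j = 17 (j = -2 + 19 = 17)
-155 + ((j + 42) + 44)*f(9, 4) = -155 + ((17 + 42) + 44)*(14 - 1*4 - 1*9) = -155 + (59 + 44)*(14 - 4 - 9) = -155 + 103*1 = -155 + 103 = -52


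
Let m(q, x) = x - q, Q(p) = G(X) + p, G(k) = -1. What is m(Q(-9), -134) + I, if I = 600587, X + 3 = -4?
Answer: 600463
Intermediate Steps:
X = -7 (X = -3 - 4 = -7)
Q(p) = -1 + p
m(Q(-9), -134) + I = (-134 - (-1 - 9)) + 600587 = (-134 - 1*(-10)) + 600587 = (-134 + 10) + 600587 = -124 + 600587 = 600463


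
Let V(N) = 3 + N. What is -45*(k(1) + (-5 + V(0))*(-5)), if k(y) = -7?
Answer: -135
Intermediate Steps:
-45*(k(1) + (-5 + V(0))*(-5)) = -45*(-7 + (-5 + (3 + 0))*(-5)) = -45*(-7 + (-5 + 3)*(-5)) = -45*(-7 - 2*(-5)) = -45*(-7 + 10) = -45*3 = -135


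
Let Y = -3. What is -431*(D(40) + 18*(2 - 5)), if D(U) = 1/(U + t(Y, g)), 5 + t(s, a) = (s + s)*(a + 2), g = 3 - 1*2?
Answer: 395227/17 ≈ 23249.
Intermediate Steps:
g = 1 (g = 3 - 2 = 1)
t(s, a) = -5 + 2*s*(2 + a) (t(s, a) = -5 + (s + s)*(a + 2) = -5 + (2*s)*(2 + a) = -5 + 2*s*(2 + a))
D(U) = 1/(-23 + U) (D(U) = 1/(U + (-5 + 4*(-3) + 2*1*(-3))) = 1/(U + (-5 - 12 - 6)) = 1/(U - 23) = 1/(-23 + U))
-431*(D(40) + 18*(2 - 5)) = -431*(1/(-23 + 40) + 18*(2 - 5)) = -431*(1/17 + 18*(-3)) = -431*(1/17 - 54) = -431*(-917/17) = 395227/17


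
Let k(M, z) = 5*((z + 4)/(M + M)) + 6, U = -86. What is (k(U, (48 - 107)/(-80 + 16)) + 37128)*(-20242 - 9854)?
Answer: -768895423857/688 ≈ -1.1176e+9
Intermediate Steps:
k(M, z) = 6 + 5*(4 + z)/(2*M) (k(M, z) = 5*((4 + z)/((2*M))) + 6 = 5*((4 + z)*(1/(2*M))) + 6 = 5*((4 + z)/(2*M)) + 6 = 5*(4 + z)/(2*M) + 6 = 6 + 5*(4 + z)/(2*M))
(k(U, (48 - 107)/(-80 + 16)) + 37128)*(-20242 - 9854) = ((1/2)*(20 + 5*((48 - 107)/(-80 + 16)) + 12*(-86))/(-86) + 37128)*(-20242 - 9854) = ((1/2)*(-1/86)*(20 + 5*(-59/(-64)) - 1032) + 37128)*(-30096) = ((1/2)*(-1/86)*(20 + 5*(-59*(-1/64)) - 1032) + 37128)*(-30096) = ((1/2)*(-1/86)*(20 + 5*(59/64) - 1032) + 37128)*(-30096) = ((1/2)*(-1/86)*(20 + 295/64 - 1032) + 37128)*(-30096) = ((1/2)*(-1/86)*(-64473/64) + 37128)*(-30096) = (64473/11008 + 37128)*(-30096) = (408769497/11008)*(-30096) = -768895423857/688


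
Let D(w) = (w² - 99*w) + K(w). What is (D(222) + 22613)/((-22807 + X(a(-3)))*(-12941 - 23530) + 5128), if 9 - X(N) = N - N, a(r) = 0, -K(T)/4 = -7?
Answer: 49947/831470986 ≈ 6.0071e-5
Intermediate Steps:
K(T) = 28 (K(T) = -4*(-7) = 28)
D(w) = 28 + w² - 99*w (D(w) = (w² - 99*w) + 28 = 28 + w² - 99*w)
X(N) = 9 (X(N) = 9 - (N - N) = 9 - 1*0 = 9 + 0 = 9)
(D(222) + 22613)/((-22807 + X(a(-3)))*(-12941 - 23530) + 5128) = ((28 + 222² - 99*222) + 22613)/((-22807 + 9)*(-12941 - 23530) + 5128) = ((28 + 49284 - 21978) + 22613)/(-22798*(-36471) + 5128) = (27334 + 22613)/(831465858 + 5128) = 49947/831470986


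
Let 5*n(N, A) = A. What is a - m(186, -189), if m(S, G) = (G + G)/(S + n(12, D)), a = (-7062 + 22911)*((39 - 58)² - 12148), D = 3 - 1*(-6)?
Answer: -58472206389/313 ≈ -1.8681e+8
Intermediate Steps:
D = 9 (D = 3 + 6 = 9)
n(N, A) = A/5
a = -186812163 (a = 15849*((-19)² - 12148) = 15849*(361 - 12148) = 15849*(-11787) = -186812163)
m(S, G) = 2*G/(9/5 + S) (m(S, G) = (G + G)/(S + (⅕)*9) = (2*G)/(S + 9/5) = (2*G)/(9/5 + S) = 2*G/(9/5 + S))
a - m(186, -189) = -186812163 - 10*(-189)/(9 + 5*186) = -186812163 - 10*(-189)/(9 + 930) = -186812163 - 10*(-189)/939 = -186812163 - 1*(-630/313) = -186812163 + 630/313 = -58472206389/313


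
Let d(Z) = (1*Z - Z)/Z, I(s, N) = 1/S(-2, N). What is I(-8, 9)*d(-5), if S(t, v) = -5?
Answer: 0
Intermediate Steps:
I(s, N) = -⅕ (I(s, N) = 1/(-5) = -⅕)
d(Z) = 0 (d(Z) = (Z - Z)/Z = 0/Z = 0)
I(-8, 9)*d(-5) = -⅕*0 = 0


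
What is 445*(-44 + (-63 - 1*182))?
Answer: -128605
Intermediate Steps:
445*(-44 + (-63 - 1*182)) = 445*(-44 + (-63 - 182)) = 445*(-44 - 245) = 445*(-289) = -128605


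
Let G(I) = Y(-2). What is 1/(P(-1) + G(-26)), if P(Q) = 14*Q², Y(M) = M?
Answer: 1/12 ≈ 0.083333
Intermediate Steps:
G(I) = -2
1/(P(-1) + G(-26)) = 1/(14*(-1)² - 2) = 1/(14*1 - 2) = 1/(14 - 2) = 1/12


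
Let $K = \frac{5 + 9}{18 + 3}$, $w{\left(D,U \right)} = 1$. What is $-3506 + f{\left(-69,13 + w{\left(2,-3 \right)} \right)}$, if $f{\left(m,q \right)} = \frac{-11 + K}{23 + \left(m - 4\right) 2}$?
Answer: $- \frac{1293683}{369} \approx -3505.9$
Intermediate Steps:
$K = \frac{2}{3}$ ($K = \frac{14}{21} = 14 \cdot \frac{1}{21} = \frac{2}{3} \approx 0.66667$)
$f{\left(m,q \right)} = - \frac{31}{3 \left(15 + 2 m\right)}$ ($f{\left(m,q \right)} = \frac{-11 + \frac{2}{3}}{23 + \left(m - 4\right) 2} = - \frac{31}{3 \left(23 + \left(-4 + m\right) 2\right)} = - \frac{31}{3 \left(23 + \left(-8 + 2 m\right)\right)} = - \frac{31}{3 \left(15 + 2 m\right)}$)
$-3506 + f{\left(-69,13 + w{\left(2,-3 \right)} \right)} = -3506 - \frac{31}{45 + 6 \left(-69\right)} = -3506 - \frac{31}{45 - 414} = -3506 - \frac{31}{-369} = -3506 - - \frac{31}{369} = -3506 + \frac{31}{369} = - \frac{1293683}{369}$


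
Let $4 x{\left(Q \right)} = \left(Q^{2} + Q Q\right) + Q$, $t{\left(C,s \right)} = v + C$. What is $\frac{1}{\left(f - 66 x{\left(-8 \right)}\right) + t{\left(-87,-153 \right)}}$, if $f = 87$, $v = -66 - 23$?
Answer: $- \frac{1}{2069} \approx -0.00048333$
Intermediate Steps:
$v = -89$
$t{\left(C,s \right)} = -89 + C$
$x{\left(Q \right)} = \frac{Q^{2}}{2} + \frac{Q}{4}$ ($x{\left(Q \right)} = \frac{\left(Q^{2} + Q Q\right) + Q}{4} = \frac{\left(Q^{2} + Q^{2}\right) + Q}{4} = \frac{2 Q^{2} + Q}{4} = \frac{Q + 2 Q^{2}}{4} = \frac{Q^{2}}{2} + \frac{Q}{4}$)
$\frac{1}{\left(f - 66 x{\left(-8 \right)}\right) + t{\left(-87,-153 \right)}} = \frac{1}{\left(87 - 66 \cdot \frac{1}{4} \left(-8\right) \left(1 + 2 \left(-8\right)\right)\right) - 176} = \frac{1}{\left(87 - 66 \cdot \frac{1}{4} \left(-8\right) \left(1 - 16\right)\right) - 176} = \frac{1}{\left(87 - 66 \cdot \frac{1}{4} \left(-8\right) \left(-15\right)\right) - 176} = \frac{1}{\left(87 - 1980\right) - 176} = \frac{1}{-1893 - 176} = \frac{1}{-2069} = - \frac{1}{2069}$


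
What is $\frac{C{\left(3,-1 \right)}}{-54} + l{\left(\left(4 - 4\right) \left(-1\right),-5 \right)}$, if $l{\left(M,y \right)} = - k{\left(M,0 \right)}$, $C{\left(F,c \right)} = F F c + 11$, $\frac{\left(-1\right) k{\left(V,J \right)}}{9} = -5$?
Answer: $- \frac{1216}{27} \approx -45.037$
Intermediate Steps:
$k{\left(V,J \right)} = 45$ ($k{\left(V,J \right)} = \left(-9\right) \left(-5\right) = 45$)
$C{\left(F,c \right)} = 11 + c F^{2}$ ($C{\left(F,c \right)} = F^{2} c + 11 = c F^{2} + 11 = 11 + c F^{2}$)
$l{\left(M,y \right)} = -45$ ($l{\left(M,y \right)} = \left(-1\right) 45 = -45$)
$\frac{C{\left(3,-1 \right)}}{-54} + l{\left(\left(4 - 4\right) \left(-1\right),-5 \right)} = \frac{11 - 3^{2}}{-54} - 45 = \left(11 - 9\right) \left(- \frac{1}{54}\right) - 45 = 2 \left(- \frac{1}{54}\right) - 45 = - \frac{1}{27} - 45 = - \frac{1216}{27}$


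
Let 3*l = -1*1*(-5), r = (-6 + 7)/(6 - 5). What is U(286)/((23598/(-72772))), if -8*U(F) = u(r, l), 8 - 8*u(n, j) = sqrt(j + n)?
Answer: 791/2052 - 791*sqrt(6)/24624 ≈ 0.30679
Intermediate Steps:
r = 1 (r = 1/1 = 1*1 = 1)
l = 5/3 (l = (-1*1*(-5))/3 = (-1*(-5))/3 = (1/3)*5 = 5/3 ≈ 1.6667)
u(n, j) = 1 - sqrt(j + n)/8
U(F) = -1/8 + sqrt(6)/96 (U(F) = -(1 - sqrt(5/3 + 1)/8)/8 = -(1 - sqrt(6)/12)/8 = -1/8 + sqrt(6)/96)
U(286)/((23598/(-72772))) = (-1/8 + sqrt(6)/96)/((23598/(-72772))) = (-1/8 + sqrt(6)/96)/((23598*(-1/72772))) = (-1/8 + sqrt(6)/96)/(-513/1582) = (-1/8 + sqrt(6)/96)*(-1582/513) = 791/2052 - 791*sqrt(6)/24624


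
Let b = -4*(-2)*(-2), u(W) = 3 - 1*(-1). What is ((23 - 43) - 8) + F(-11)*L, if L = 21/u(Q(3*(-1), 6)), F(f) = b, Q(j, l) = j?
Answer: -112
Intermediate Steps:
u(W) = 4 (u(W) = 3 + 1 = 4)
b = -16 (b = 8*(-2) = -16)
F(f) = -16
L = 21/4 ≈ 5.2500
((23 - 43) - 8) + F(-11)*L = ((23 - 43) - 8) - 16*21/4 = (-20 - 8) - 84 = -28 - 84 = -112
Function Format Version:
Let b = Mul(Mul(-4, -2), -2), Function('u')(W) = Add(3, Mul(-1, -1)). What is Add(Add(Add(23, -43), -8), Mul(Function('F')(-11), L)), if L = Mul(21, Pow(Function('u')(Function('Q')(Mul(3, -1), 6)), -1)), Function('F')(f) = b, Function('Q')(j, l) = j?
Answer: -112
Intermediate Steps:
Function('u')(W) = 4 (Function('u')(W) = Add(3, 1) = 4)
b = -16 (b = Mul(8, -2) = -16)
Function('F')(f) = -16
L = Rational(21, 4) (L = Mul(21, Pow(4, -1)) = Mul(21, Rational(1, 4)) = Rational(21, 4) ≈ 5.2500)
Add(Add(Add(23, -43), -8), Mul(Function('F')(-11), L)) = Add(Add(Add(23, -43), -8), Mul(-16, Rational(21, 4))) = Add(Add(-20, -8), -84) = Add(-28, -84) = -112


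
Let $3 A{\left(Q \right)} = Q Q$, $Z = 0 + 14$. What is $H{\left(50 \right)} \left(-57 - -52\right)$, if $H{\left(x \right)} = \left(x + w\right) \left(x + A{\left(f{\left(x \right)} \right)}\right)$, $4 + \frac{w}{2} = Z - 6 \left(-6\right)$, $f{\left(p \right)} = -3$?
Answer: $-37630$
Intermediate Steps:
$Z = 14$
$A{\left(Q \right)} = \frac{Q^{2}}{3}$ ($A{\left(Q \right)} = \frac{Q Q}{3} = \frac{Q^{2}}{3}$)
$w = 92$ ($w = -8 + 2 \left(14 - 6 \left(-6\right)\right) = -8 + 2 \left(14 - -36\right) = -8 + 2 \left(14 + 36\right) = -8 + 2 \cdot 50 = -8 + 100 = 92$)
$H{\left(x \right)} = \left(3 + x\right) \left(92 + x\right)$ ($H{\left(x \right)} = \left(x + 92\right) \left(x + \frac{\left(-3\right)^{2}}{3}\right) = \left(92 + x\right) \left(x + \frac{1}{3} \cdot 9\right) = \left(92 + x\right) \left(x + 3\right) = \left(92 + x\right) \left(3 + x\right) = \left(3 + x\right) \left(92 + x\right)$)
$H{\left(50 \right)} \left(-57 - -52\right) = \left(276 + 50^{2} + 95 \cdot 50\right) \left(-57 - -52\right) = \left(276 + 2500 + 4750\right) \left(-57 + 52\right) = 7526 \left(-5\right) = -37630$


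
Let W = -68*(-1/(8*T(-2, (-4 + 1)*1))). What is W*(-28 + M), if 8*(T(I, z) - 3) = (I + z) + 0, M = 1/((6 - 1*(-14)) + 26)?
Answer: -43758/437 ≈ -100.13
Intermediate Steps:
M = 1/46 (M = 1/((6 + 14) + 26) = 1/(20 + 26) = 1/46 ≈ 0.021739)
T(I, z) = 3 + I/8 + z/8 (T(I, z) = 3 + ((I + z) + 0)/8 = 3 + (I + z)/8 = 3 + (I/8 + z/8) = 3 + I/8 + z/8)
W = 68/19 (W = -68*(-1/(8*(3 + (⅛)*(-2) + ((-4 + 1)*1)/8))) = -68*(-1/(8*(3 - ¼ + (-3*1)/8))) = -68*(-1/(8*(3 - ¼ + (⅛)*(-3)))) = -68*(-1/(8*(3 - ¼ - 3/8))) = -68/((-8*19/8)) = -68/(-19) = -68*(-1/19) = 68/19 ≈ 3.5789)
W*(-28 + M) = 68*(-28 + 1/46)/19 = (68/19)*(-1287/46) = -43758/437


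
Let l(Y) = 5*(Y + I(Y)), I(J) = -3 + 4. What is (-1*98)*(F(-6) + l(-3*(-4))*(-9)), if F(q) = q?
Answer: 57918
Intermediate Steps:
I(J) = 1
l(Y) = 5 + 5*Y (l(Y) = 5*(Y + 1) = 5*(1 + Y) = 5 + 5*Y)
(-1*98)*(F(-6) + l(-3*(-4))*(-9)) = (-1*98)*(-6 + (5 + 5*(-3*(-4)))*(-9)) = -98*(-6 + (5 + 5*12)*(-9)) = -98*(-6 + (5 + 60)*(-9)) = -98*(-6 + 65*(-9)) = -98*(-6 - 585) = -98*(-591) = 57918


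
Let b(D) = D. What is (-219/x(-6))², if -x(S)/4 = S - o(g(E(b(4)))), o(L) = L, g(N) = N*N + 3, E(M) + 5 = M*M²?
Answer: 47961/194881600 ≈ 0.00024610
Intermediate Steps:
E(M) = -5 + M³ (E(M) = -5 + M*M² = -5 + M³)
g(N) = 3 + N² (g(N) = N² + 3 = 3 + N²)
x(S) = 13936 - 4*S (x(S) = -4*(S - (3 + (-5 + 4³)²)) = -4*(S - (3 + (-5 + 64)²)) = -4*(S - (3 + 59²)) = -4*(S - (3 + 3481)) = -4*(S - 1*3484) = -4*(S - 3484) = -4*(-3484 + S) = 13936 - 4*S)
(-219/x(-6))² = (-219/(13936 - 4*(-6)))² = (-219/(13936 + 24))² = (-219/13960)² = 47961/194881600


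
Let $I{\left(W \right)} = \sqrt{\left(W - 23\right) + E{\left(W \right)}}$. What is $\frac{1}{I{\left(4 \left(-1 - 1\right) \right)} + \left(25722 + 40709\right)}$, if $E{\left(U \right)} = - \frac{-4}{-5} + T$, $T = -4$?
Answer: $\frac{332155}{22065388984} - \frac{i \sqrt{895}}{22065388984} \approx 1.5053 \cdot 10^{-5} - 1.3558 \cdot 10^{-9} i$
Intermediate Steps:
$E{\left(U \right)} = - \frac{24}{5}$ ($E{\left(U \right)} = - \frac{-4}{-5} - 4 = - \frac{\left(-4\right) \left(-1\right)}{5} - 4 = \left(-1\right) \frac{4}{5} - 4 = - \frac{4}{5} - 4 = - \frac{24}{5}$)
$I{\left(W \right)} = \sqrt{- \frac{139}{5} + W}$ ($I{\left(W \right)} = \sqrt{\left(W - 23\right) - \frac{24}{5}} = \sqrt{\left(-23 + W\right) - \frac{24}{5}} = \sqrt{- \frac{139}{5} + W}$)
$\frac{1}{I{\left(4 \left(-1 - 1\right) \right)} + \left(25722 + 40709\right)} = \frac{1}{\frac{\sqrt{-695 + 25 \cdot 4 \left(-1 - 1\right)}}{5} + \left(25722 + 40709\right)} = \frac{1}{\frac{\sqrt{-695 + 25 \cdot 4 \left(-2\right)}}{5} + 66431} = \frac{1}{\frac{\sqrt{-695 + 25 \left(-8\right)}}{5} + 66431} = \frac{1}{\frac{\sqrt{-695 - 200}}{5} + 66431} = \frac{1}{\frac{\sqrt{-895}}{5} + 66431} = \frac{1}{\frac{i \sqrt{895}}{5} + 66431} = \frac{1}{66431 + \frac{i \sqrt{895}}{5}}$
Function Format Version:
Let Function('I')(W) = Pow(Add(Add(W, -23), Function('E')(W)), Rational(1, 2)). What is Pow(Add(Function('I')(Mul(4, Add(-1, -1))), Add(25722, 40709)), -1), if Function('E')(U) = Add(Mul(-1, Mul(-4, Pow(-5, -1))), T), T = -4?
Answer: Add(Rational(332155, 22065388984), Mul(Rational(-1, 22065388984), I, Pow(895, Rational(1, 2)))) ≈ Add(1.5053e-5, Mul(-1.3558e-9, I))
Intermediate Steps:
Function('E')(U) = Rational(-24, 5) (Function('E')(U) = Add(Mul(-1, Mul(-4, Pow(-5, -1))), -4) = Add(Mul(-1, Mul(-4, Rational(-1, 5))), -4) = Add(Mul(-1, Rational(4, 5)), -4) = Add(Rational(-4, 5), -4) = Rational(-24, 5))
Function('I')(W) = Pow(Add(Rational(-139, 5), W), Rational(1, 2)) (Function('I')(W) = Pow(Add(Add(W, -23), Rational(-24, 5)), Rational(1, 2)) = Pow(Add(Add(-23, W), Rational(-24, 5)), Rational(1, 2)) = Pow(Add(Rational(-139, 5), W), Rational(1, 2)))
Pow(Add(Function('I')(Mul(4, Add(-1, -1))), Add(25722, 40709)), -1) = Pow(Add(Mul(Rational(1, 5), Pow(Add(-695, Mul(25, Mul(4, Add(-1, -1)))), Rational(1, 2))), Add(25722, 40709)), -1) = Pow(Add(Mul(Rational(1, 5), Pow(Add(-695, Mul(25, Mul(4, -2))), Rational(1, 2))), 66431), -1) = Pow(Add(Mul(Rational(1, 5), Pow(Add(-695, Mul(25, -8)), Rational(1, 2))), 66431), -1) = Pow(Add(Mul(Rational(1, 5), Pow(Add(-695, -200), Rational(1, 2))), 66431), -1) = Pow(Add(Mul(Rational(1, 5), Pow(-895, Rational(1, 2))), 66431), -1) = Pow(Add(Mul(Rational(1, 5), Mul(I, Pow(895, Rational(1, 2)))), 66431), -1) = Pow(Add(Mul(Rational(1, 5), I, Pow(895, Rational(1, 2))), 66431), -1) = Pow(Add(66431, Mul(Rational(1, 5), I, Pow(895, Rational(1, 2)))), -1)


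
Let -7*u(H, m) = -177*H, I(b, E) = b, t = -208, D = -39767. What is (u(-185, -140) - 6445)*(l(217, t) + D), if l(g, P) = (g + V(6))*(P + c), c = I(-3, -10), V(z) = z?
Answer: 6759805200/7 ≈ 9.6569e+8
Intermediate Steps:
c = -3
u(H, m) = 177*H/7 (u(H, m) = -(-177)*H/7 = 177*H/7)
l(g, P) = (-3 + P)*(6 + g) (l(g, P) = (g + 6)*(P - 3) = (6 + g)*(-3 + P) = (-3 + P)*(6 + g))
(u(-185, -140) - 6445)*(l(217, t) + D) = ((177/7)*(-185) - 6445)*((-18 - 3*217 + 6*(-208) - 208*217) - 39767) = (-32745/7 - 6445)*((-18 - 651 - 1248 - 45136) - 39767) = -77860*(-47053 - 39767)/7 = -77860/7*(-86820) = 6759805200/7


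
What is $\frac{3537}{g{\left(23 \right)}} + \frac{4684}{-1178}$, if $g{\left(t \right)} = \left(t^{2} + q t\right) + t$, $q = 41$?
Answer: $- \frac{1417997}{880555} \approx -1.6103$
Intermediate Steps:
$g{\left(t \right)} = t^{2} + 42 t$ ($g{\left(t \right)} = \left(t^{2} + 41 t\right) + t = t^{2} + 42 t$)
$\frac{3537}{g{\left(23 \right)}} + \frac{4684}{-1178} = \frac{3537}{23 \left(42 + 23\right)} + \frac{4684}{-1178} = \frac{3537}{23 \cdot 65} + 4684 \left(- \frac{1}{1178}\right) = \frac{3537}{1495} - \frac{2342}{589} = - \frac{1417997}{880555}$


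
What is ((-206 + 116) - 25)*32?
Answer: -3680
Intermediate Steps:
((-206 + 116) - 25)*32 = (-90 - 25)*32 = -115*32 = -3680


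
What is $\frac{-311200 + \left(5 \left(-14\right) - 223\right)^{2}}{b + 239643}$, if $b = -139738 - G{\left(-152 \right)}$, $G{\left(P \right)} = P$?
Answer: $- \frac{225351}{100057} \approx -2.2522$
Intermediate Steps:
$b = -139586$ ($b = -139738 - -152 = -139738 + 152 = -139586$)
$\frac{-311200 + \left(5 \left(-14\right) - 223\right)^{2}}{b + 239643} = \frac{-311200 + \left(5 \left(-14\right) - 223\right)^{2}}{-139586 + 239643} = \frac{-311200 + \left(-70 - 223\right)^{2}}{100057} = \left(-311200 + \left(-293\right)^{2}\right) \frac{1}{100057} = \left(-311200 + 85849\right) \frac{1}{100057} = \left(-225351\right) \frac{1}{100057} = - \frac{225351}{100057}$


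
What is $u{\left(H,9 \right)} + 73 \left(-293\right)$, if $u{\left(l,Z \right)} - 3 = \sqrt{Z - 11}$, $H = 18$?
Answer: $-21386 + i \sqrt{2} \approx -21386.0 + 1.4142 i$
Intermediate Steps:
$u{\left(l,Z \right)} = 3 + \sqrt{-11 + Z}$ ($u{\left(l,Z \right)} = 3 + \sqrt{Z - 11} = 3 + \sqrt{-11 + Z}$)
$u{\left(H,9 \right)} + 73 \left(-293\right) = \left(3 + \sqrt{-11 + 9}\right) + 73 \left(-293\right) = \left(3 + \sqrt{-2}\right) - 21389 = \left(3 + i \sqrt{2}\right) - 21389 = -21386 + i \sqrt{2}$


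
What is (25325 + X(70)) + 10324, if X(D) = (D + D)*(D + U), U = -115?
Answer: 29349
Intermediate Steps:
X(D) = 2*D*(-115 + D) (X(D) = (D + D)*(D - 115) = (2*D)*(-115 + D) = 2*D*(-115 + D))
(25325 + X(70)) + 10324 = (25325 + 2*70*(-115 + 70)) + 10324 = (25325 + 2*70*(-45)) + 10324 = (25325 - 6300) + 10324 = 19025 + 10324 = 29349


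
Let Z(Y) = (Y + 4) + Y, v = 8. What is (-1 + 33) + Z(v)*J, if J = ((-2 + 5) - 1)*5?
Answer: 232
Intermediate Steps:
Z(Y) = 4 + 2*Y (Z(Y) = (4 + Y) + Y = 4 + 2*Y)
J = 10 (J = (3 - 1)*5 = 2*5 = 10)
(-1 + 33) + Z(v)*J = (-1 + 33) + (4 + 2*8)*10 = 32 + (4 + 16)*10 = 32 + 20*10 = 32 + 200 = 232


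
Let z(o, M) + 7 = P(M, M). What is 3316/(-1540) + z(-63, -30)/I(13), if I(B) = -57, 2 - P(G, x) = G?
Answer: -56878/21945 ≈ -2.5918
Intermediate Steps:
P(G, x) = 2 - G
z(o, M) = -5 - M (z(o, M) = -7 + (2 - M) = -5 - M)
3316/(-1540) + z(-63, -30)/I(13) = 3316/(-1540) + (-5 - 1*(-30))/(-57) = 3316*(-1/1540) + (-5 + 30)*(-1/57) = -829/385 + 25*(-1/57) = -829/385 - 25/57 = -56878/21945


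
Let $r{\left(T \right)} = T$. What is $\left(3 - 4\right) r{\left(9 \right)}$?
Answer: $-9$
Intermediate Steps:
$\left(3 - 4\right) r{\left(9 \right)} = \left(3 - 4\right) 9 = \left(-1\right) 9 = -9$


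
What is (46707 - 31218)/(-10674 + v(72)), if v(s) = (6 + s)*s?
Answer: -1721/562 ≈ -3.0623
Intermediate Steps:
v(s) = s*(6 + s)
(46707 - 31218)/(-10674 + v(72)) = (46707 - 31218)/(-10674 + 72*(6 + 72)) = 15489/(-10674 + 72*78) = 15489/(-10674 + 5616) = 15489/(-5058) = 15489*(-1/5058) = -1721/562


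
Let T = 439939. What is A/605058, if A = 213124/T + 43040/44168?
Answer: 1771764712/734813661940851 ≈ 2.4112e-6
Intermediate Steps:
A = 3543529424/2428903219 (A = 213124/439939 + 43040/44168 = 213124*(1/439939) + 43040*(1/44168) = 213124/439939 + 5380/5521 = 3543529424/2428903219 ≈ 1.4589)
A/605058 = (3543529424/2428903219)/605058 = (3543529424/2428903219)*(1/605058) = 1771764712/734813661940851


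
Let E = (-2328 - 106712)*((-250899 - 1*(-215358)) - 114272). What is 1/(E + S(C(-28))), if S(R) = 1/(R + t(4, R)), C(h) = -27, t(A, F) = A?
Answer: 23/375719018959 ≈ 6.1216e-11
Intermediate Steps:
E = 16335609520 (E = -109040*((-250899 + 215358) - 114272) = -109040*(-35541 - 114272) = -109040*(-149813) = 16335609520)
S(R) = 1/(4 + R) (S(R) = 1/(R + 4) = 1/(4 + R))
1/(E + S(C(-28))) = 1/(16335609520 + 1/(4 - 27)) = 1/(16335609520 + 1/(-23)) = 1/(16335609520 - 1/23) = 1/(375719018959/23) = 23/375719018959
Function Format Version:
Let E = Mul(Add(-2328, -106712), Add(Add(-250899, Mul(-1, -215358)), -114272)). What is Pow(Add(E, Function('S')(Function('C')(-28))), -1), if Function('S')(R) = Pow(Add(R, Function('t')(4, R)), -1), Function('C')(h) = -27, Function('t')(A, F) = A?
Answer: Rational(23, 375719018959) ≈ 6.1216e-11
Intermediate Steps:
E = 16335609520 (E = Mul(-109040, Add(Add(-250899, 215358), -114272)) = Mul(-109040, Add(-35541, -114272)) = Mul(-109040, -149813) = 16335609520)
Function('S')(R) = Pow(Add(4, R), -1) (Function('S')(R) = Pow(Add(R, 4), -1) = Pow(Add(4, R), -1))
Pow(Add(E, Function('S')(Function('C')(-28))), -1) = Pow(Add(16335609520, Pow(Add(4, -27), -1)), -1) = Pow(Add(16335609520, Pow(-23, -1)), -1) = Pow(Add(16335609520, Rational(-1, 23)), -1) = Pow(Rational(375719018959, 23), -1) = Rational(23, 375719018959)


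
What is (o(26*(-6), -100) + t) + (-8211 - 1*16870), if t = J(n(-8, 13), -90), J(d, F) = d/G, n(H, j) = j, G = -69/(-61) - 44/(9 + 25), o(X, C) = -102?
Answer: -328416/13 ≈ -25263.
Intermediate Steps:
G = -169/1037 (G = -69*(-1/61) - 44/34 = 69/61 - 44*1/34 = 69/61 - 22/17 = -169/1037 ≈ -0.16297)
J(d, F) = -1037*d/169 (J(d, F) = d/(-169/1037) = d*(-1037/169) = -1037*d/169)
t = -1037/13 (t = -1037/169*13 = -1037/13 ≈ -79.769)
(o(26*(-6), -100) + t) + (-8211 - 1*16870) = (-102 - 1037/13) + (-8211 - 1*16870) = -2363/13 + (-8211 - 16870) = -2363/13 - 25081 = -328416/13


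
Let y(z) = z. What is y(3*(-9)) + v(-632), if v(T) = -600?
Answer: -627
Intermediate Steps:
y(3*(-9)) + v(-632) = 3*(-9) - 600 = -27 - 600 = -627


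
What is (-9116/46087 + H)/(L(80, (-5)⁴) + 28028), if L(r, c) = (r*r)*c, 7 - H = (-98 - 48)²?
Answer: -982076999/185639726436 ≈ -0.0052902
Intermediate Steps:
H = -21309 (H = 7 - (-98 - 48)² = 7 - 1*(-146)² = 7 - 1*21316 = 7 - 21316 = -21309)
L(r, c) = c*r² (L(r, c) = r²*c = c*r²)
(-9116/46087 + H)/(L(80, (-5)⁴) + 28028) = (-9116/46087 - 21309)/((-5)⁴*80² + 28028) = (-9116*1/46087 - 21309)/(625*6400 + 28028) = (-9116/46087 - 21309)/(4000000 + 28028) = -982076999/46087/4028028 = -982076999/46087*1/4028028 = -982076999/185639726436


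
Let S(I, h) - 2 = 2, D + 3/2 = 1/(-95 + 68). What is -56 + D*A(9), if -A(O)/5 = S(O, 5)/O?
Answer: -12778/243 ≈ -52.584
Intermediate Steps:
D = -83/54 (D = -3/2 + 1/(-95 + 68) = -3/2 + 1/(-27) = -3/2 - 1/27 = -83/54 ≈ -1.5370)
S(I, h) = 4 (S(I, h) = 2 + 2 = 4)
A(O) = -20/O
-56 + D*A(9) = -56 - (-830)/(27*9) = -56 - 83/54*(-20/9) = -56 + 830/243 = -12778/243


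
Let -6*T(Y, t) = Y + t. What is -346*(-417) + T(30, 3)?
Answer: 288553/2 ≈ 1.4428e+5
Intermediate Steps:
T(Y, t) = -Y/6 - t/6 (T(Y, t) = -(Y + t)/6 = -Y/6 - t/6)
-346*(-417) + T(30, 3) = -346*(-417) + (-⅙*30 - ⅙*3) = 144282 + (-5 - ½) = 144282 - 11/2 = 288553/2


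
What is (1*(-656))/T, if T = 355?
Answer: -656/355 ≈ -1.8479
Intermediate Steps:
(1*(-656))/T = (1*(-656))/355 = -656*1/355 = -656/355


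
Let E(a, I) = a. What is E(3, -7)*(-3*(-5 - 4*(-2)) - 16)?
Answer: -75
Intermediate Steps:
E(3, -7)*(-3*(-5 - 4*(-2)) - 16) = 3*(-3*(-5 - 4*(-2)) - 16) = 3*(-3*(-5 + 8) - 16) = 3*(-3*3 - 16) = 3*(-9 - 16) = 3*(-25) = -75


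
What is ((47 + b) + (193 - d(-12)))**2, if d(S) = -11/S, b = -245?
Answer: 5041/144 ≈ 35.007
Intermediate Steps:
((47 + b) + (193 - d(-12)))**2 = ((47 - 245) + (193 - (-11)/(-12)))**2 = (-198 + (193 - (-11)*(-1)/12))**2 = (-198 + (193 - 1*11/12))**2 = (-198 + (193 - 11/12))**2 = (-198 + 2305/12)**2 = (-71/12)**2 = 5041/144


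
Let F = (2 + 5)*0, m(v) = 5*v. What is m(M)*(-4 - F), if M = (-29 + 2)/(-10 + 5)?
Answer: -108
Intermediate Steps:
M = 27/5 (M = -27/(-5) = -27*(-⅕) = 27/5 ≈ 5.4000)
F = 0 (F = 7*0 = 0)
m(M)*(-4 - F) = (5*(27/5))*(-4 - 1*0) = 27*(-4 + 0) = 27*(-4) = -108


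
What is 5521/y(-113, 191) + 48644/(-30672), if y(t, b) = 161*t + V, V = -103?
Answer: -66208171/35073432 ≈ -1.8877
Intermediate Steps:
y(t, b) = -103 + 161*t (y(t, b) = 161*t - 103 = -103 + 161*t)
5521/y(-113, 191) + 48644/(-30672) = 5521/(-103 + 161*(-113)) + 48644/(-30672) = 5521/(-103 - 18193) + 48644*(-1/30672) = 5521/(-18296) - 12161/7668 = 5521*(-1/18296) - 12161/7668 = -5521/18296 - 12161/7668 = -66208171/35073432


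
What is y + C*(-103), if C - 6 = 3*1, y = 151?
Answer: -776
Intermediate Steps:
C = 9 (C = 6 + 3*1 = 6 + 3 = 9)
y + C*(-103) = 151 + 9*(-103) = 151 - 927 = -776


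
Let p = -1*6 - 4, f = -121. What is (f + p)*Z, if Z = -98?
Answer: 12838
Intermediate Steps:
p = -10 (p = -6 - 4 = -10)
(f + p)*Z = (-121 - 10)*(-98) = -131*(-98) = 12838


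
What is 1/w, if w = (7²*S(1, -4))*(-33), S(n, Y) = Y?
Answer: 1/6468 ≈ 0.00015461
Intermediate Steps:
w = 6468 (w = (7²*(-4))*(-33) = (49*(-4))*(-33) = -196*(-33) = 6468)
1/w = 1/6468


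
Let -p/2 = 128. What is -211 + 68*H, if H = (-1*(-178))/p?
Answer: -8265/32 ≈ -258.28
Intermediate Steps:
p = -256 (p = -2*128 = -256)
H = -89/128 (H = -1*(-178)/(-256) = 178*(-1/256) = -89/128 ≈ -0.69531)
-211 + 68*H = -211 + 68*(-89/128) = -211 - 1513/32 = -8265/32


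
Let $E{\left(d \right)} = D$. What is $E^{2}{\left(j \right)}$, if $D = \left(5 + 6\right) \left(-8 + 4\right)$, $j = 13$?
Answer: $1936$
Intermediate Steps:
$D = -44$ ($D = 11 \left(-4\right) = -44$)
$E{\left(d \right)} = -44$
$E^{2}{\left(j \right)} = \left(-44\right)^{2} = 1936$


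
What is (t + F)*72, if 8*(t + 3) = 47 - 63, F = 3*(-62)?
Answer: -13752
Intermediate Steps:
F = -186
t = -5 (t = -3 + (47 - 63)/8 = -3 + (⅛)*(-16) = -3 - 2 = -5)
(t + F)*72 = (-5 - 186)*72 = -191*72 = -13752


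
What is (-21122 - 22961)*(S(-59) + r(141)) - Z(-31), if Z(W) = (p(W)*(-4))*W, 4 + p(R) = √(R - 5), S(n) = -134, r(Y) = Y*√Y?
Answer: 5907618 - 6215703*√141 - 744*I ≈ -6.79e+7 - 744.0*I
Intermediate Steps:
r(Y) = Y^(3/2)
p(R) = -4 + √(-5 + R) (p(R) = -4 + √(R - 5) = -4 + √(-5 + R))
Z(W) = W*(16 - 4*√(-5 + W)) (Z(W) = ((-4 + √(-5 + W))*(-4))*W = (16 - 4*√(-5 + W))*W = W*(16 - 4*√(-5 + W)))
(-21122 - 22961)*(S(-59) + r(141)) - Z(-31) = (-21122 - 22961)*(-134 + 141^(3/2)) - 4*(-31)*(4 - √(-5 - 31)) = -44083*(-134 + 141*√141) - 4*(-31)*(4 - √(-36)) = (5907122 - 6215703*√141) - 4*(-31)*(4 - 6*I) = (5907122 - 6215703*√141) - (-496 + 744*I) = (5907122 - 6215703*√141) + (496 - 744*I) = 5907618 - 6215703*√141 - 744*I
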